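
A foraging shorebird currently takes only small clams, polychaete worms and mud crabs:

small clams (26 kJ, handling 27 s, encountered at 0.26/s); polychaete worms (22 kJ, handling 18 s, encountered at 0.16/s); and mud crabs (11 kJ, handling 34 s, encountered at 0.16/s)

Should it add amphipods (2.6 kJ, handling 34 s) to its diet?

Intake rate on the current diet: R = (0.26×26 + 0.16×22 + 0.16×11) / (1 + 0.26×27 + 0.16×18 + 0.16×34) = 12.04/16.34 = 0.7368 kJ/s.
amphipods: E/h = 2.6/34 = 0.07647 kJ/s.
Since 0.07647 < R, time spent handling amphipods is better spent searching.

No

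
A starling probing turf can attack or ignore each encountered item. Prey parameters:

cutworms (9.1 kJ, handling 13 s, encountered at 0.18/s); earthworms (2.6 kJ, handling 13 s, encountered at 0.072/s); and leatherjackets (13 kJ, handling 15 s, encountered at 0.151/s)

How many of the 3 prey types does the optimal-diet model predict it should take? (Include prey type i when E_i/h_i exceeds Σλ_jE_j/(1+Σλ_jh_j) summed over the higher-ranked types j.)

2

Profitabilities (E/h, kJ/s): leatherjackets 0.867, cutworms 0.7, earthworms 0.2. Add prey in this order while the next type's profitability exceeds the intake rate on those already taken.
Rate on top 1: 0.6012. cutworms: 0.7 > 0.6012 → include.
Rate on top 2: 0.6425. earthworms: 0.2 < 0.6425 → exclude; stop.
Optimal diet: leatherjackets, cutworms — 2 of 3 types.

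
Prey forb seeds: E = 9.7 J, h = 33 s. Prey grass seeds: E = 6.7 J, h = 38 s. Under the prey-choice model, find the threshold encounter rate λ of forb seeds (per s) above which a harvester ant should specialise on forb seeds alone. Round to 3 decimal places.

0.045 per s

Drop grass seeds once their profitability E₂/h₂ falls below the rate achievable on forb seeds alone: E₂/h₂ = λE₁/(1 + λh₁).
Solve for λ: λE₁h₂ = E₂(1 + λh₁) → λ(E₁h₂ − E₂h₁) = E₂ → λ = E₂/(E₁h₂ − E₂h₁).
λ = 6.7/(9.7×38 − 6.7×33) = 6.7/147.5 = 0.04542 per s.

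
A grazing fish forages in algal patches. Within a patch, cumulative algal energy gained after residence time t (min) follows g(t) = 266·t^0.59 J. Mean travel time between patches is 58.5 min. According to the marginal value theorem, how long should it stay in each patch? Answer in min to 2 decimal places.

Maximise g(t)/(T+t): set derivative to zero → g'(t)(T+t) = g(t).
g'(t) = 0.59·266·t^-0.41. Setting 0.59·266·t^-0.41 = 266·t^0.59/(58.5+t) gives 0.59(58.5+t) = t, so 0.41·t = 0.59×58.5.
t* = 0.59×58.5/0.41 = 84.18 min.

84.18 min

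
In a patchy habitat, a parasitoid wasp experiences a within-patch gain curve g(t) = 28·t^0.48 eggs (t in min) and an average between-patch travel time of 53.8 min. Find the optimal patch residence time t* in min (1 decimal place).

Maximise g(t)/(T+t): set derivative to zero → g'(t)(T+t) = g(t).
g'(t) = 0.48·28·t^-0.52. Setting 0.48·28·t^-0.52 = 28·t^0.48/(53.8+t) gives 0.48(53.8+t) = t, so 0.52·t = 0.48×53.8.
t* = 0.48×53.8/0.52 = 49.66 min.

49.7 min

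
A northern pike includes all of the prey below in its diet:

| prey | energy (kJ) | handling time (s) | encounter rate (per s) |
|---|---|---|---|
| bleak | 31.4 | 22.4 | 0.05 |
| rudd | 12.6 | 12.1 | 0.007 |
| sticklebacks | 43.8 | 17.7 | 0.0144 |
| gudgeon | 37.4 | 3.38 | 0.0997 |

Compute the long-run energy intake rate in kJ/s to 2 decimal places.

2.15 kJ/s

Energy encountered per unit search time: 0.05×31.4 + 0.007×12.6 + 0.0144×43.8 + 0.0997×37.4 = 6.018 kJ/s.
Handling time per unit search time: 0.05×22.4 + 0.007×12.1 + 0.0144×17.7 + 0.0997×3.38 = 1.797.
Rate = 6.018/(1 + 1.797) = 2.152 kJ/s.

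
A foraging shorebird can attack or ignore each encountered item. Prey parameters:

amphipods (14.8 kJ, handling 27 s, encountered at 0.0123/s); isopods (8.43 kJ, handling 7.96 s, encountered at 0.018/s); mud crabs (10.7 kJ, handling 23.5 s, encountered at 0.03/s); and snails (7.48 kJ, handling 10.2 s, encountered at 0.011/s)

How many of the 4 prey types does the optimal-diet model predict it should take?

4

Profitabilities (E/h, kJ/s): isopods 1.06, snails 0.733, amphipods 0.548, mud crabs 0.455. Add prey in this order while the next type's profitability exceeds the intake rate on those already taken.
Rate on top 1: 0.1327. snails: 0.733 > 0.1327 → include.
Rate on top 2: 0.1864. amphipods: 0.548 > 0.1864 → include.
Rate on top 3: 0.2621. mud crabs: 0.455 > 0.2621 → include.
Optimal diet: isopods, snails, amphipods, mud crabs — 4 of 4 types.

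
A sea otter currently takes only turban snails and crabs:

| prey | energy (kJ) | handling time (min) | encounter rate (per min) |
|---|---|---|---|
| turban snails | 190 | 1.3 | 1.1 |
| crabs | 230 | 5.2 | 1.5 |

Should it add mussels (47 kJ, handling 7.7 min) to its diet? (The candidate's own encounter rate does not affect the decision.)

No

Current rate: (1.1×190 + 1.5×230)/(1 + 1.1×1.3 + 1.5×5.2) = 54.15 kJ/min.
mussels: E/h = 47/7.7 = 6.104 kJ/min.
Since 6.104 < R, time spent handling mussels is better spent searching.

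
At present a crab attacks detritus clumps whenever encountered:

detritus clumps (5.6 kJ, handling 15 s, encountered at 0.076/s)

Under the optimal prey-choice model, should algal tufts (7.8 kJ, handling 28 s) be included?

On detritus clumps alone, R = ΣλE/(1+Σλh) = 0.4256/2.14 = 0.1989 kJ/s.
Profitability of algal tufts: 7.8/28 = 0.2786 kJ/s.
Since 0.2786 > R, including algal tufts increases the long-run rate.

Yes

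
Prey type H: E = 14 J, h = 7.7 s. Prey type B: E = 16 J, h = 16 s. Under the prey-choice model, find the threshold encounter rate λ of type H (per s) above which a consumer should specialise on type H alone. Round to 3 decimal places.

The zero-one rule: include type B iff E₂/h₂ > λE₁/(1+λh₁). Equality gives the switch point.
λE₁h₂ = E₂ + λE₂h₁ ⇒ λ = E₂/(E₁h₂ − E₂h₁) = 16/(224 − 123.2) = 0.1587 per s.

0.159 per s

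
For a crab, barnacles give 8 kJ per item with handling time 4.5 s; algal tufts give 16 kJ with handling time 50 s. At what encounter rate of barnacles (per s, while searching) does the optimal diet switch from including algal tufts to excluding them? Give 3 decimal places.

0.049 per s

Drop algal tufts once their profitability E₂/h₂ falls below the rate achievable on barnacles alone: E₂/h₂ = λE₁/(1 + λh₁).
Solve for λ: λE₁h₂ = E₂(1 + λh₁) → λ(E₁h₂ − E₂h₁) = E₂ → λ = E₂/(E₁h₂ − E₂h₁).
λ = 16/(8×50 − 16×4.5) = 16/328 = 0.04878 per s.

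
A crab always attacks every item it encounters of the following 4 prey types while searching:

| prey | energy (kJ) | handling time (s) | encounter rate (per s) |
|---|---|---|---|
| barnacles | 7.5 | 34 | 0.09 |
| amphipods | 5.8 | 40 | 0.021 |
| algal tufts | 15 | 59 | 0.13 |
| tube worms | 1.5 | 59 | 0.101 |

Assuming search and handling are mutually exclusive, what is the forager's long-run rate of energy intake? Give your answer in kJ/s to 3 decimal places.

Energy encountered per unit search time: 0.09×7.5 + 0.021×5.8 + 0.13×15 + 0.101×1.5 = 2.898 kJ/s.
Handling time per unit search time: 0.09×34 + 0.021×40 + 0.13×59 + 0.101×59 = 17.53.
Rate = 2.898/(1 + 17.53) = 0.1564 kJ/s.

0.156 kJ/s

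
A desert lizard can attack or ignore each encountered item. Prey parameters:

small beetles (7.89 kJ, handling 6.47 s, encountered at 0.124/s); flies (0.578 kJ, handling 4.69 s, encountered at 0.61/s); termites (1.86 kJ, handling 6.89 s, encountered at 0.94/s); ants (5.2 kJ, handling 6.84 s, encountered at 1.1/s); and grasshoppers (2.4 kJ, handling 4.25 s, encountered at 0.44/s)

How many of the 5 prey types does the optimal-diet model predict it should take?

Profitabilities (E/h, kJ/s): small beetles 1.22, ants 0.76, grasshoppers 0.565, termites 0.27, flies 0.123. Add prey in this order while the next type's profitability exceeds the intake rate on those already taken.
Rate on top 1: 0.5428. ants: 0.76 > 0.5428 → include.
Rate on top 2: 0.7182. grasshoppers: 0.565 < 0.7182 → exclude; stop.
Optimal diet: small beetles, ants — 2 of 5 types.

2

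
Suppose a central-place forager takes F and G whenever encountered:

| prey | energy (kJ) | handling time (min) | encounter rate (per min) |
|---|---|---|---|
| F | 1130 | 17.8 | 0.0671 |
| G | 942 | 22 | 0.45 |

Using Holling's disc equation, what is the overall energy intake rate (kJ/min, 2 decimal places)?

R = (0.0671×1130 + 0.45×942) / (1 + 0.0671×17.8 + 0.45×22) = 499.7/12.09 = 41.32 kJ/min.

41.32 kJ/min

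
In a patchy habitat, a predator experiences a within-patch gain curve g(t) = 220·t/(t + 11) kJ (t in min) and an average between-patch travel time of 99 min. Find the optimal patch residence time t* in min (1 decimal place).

33.0 min

Maximise g(t)/(T+t): set derivative to zero → g'(t)(T+t) = g(t).
g'(t) = 220·11/(t + 11)². Setting 220·11/(t+11)² = 220t/[(t+11)(99+t)] gives 11(99+t) = t(t+11), so t² = 11×99 = 1089.
t* = √1089 = 33 min.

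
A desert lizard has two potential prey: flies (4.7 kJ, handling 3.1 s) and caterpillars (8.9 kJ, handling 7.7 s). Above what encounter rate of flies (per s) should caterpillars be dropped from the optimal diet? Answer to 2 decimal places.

1.03 per s

At the threshold, the rate on flies alone equals the profitability of caterpillars: λ·4.7/(1 + λ·3.1) = 8.9/7.7 = 1.156.
Rearranging, λ(4.7 − 1.156×3.1) = 1.156, so λ = 1.156/1.117 = 1.035 per s.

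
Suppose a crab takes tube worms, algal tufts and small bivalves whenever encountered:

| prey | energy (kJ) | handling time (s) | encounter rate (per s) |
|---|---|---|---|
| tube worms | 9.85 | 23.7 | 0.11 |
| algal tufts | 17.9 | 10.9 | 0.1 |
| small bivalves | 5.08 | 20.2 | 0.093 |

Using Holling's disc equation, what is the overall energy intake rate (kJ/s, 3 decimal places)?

R = (0.11×9.85 + 0.1×17.9 + 0.093×5.08) / (1 + 0.11×23.7 + 0.1×10.9 + 0.093×20.2) = 3.346/6.576 = 0.5088 kJ/s.

0.509 kJ/s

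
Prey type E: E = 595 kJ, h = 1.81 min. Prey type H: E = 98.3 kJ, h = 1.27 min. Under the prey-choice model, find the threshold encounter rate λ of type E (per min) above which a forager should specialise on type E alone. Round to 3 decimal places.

0.170 per min

Drop type H once their profitability E₂/h₂ falls below the rate achievable on type E alone: E₂/h₂ = λE₁/(1 + λh₁).
Solve for λ: λE₁h₂ = E₂(1 + λh₁) → λ(E₁h₂ − E₂h₁) = E₂ → λ = E₂/(E₁h₂ − E₂h₁).
λ = 98.3/(595×1.27 − 98.3×1.81) = 98.3/577.7 = 0.1701 per min.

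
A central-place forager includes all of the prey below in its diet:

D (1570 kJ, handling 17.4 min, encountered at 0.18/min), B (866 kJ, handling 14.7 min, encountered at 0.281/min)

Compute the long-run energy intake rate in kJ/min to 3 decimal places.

63.653 kJ/min

R = (0.18×1570 + 0.281×866) / (1 + 0.18×17.4 + 0.281×14.7) = 525.9/8.263 = 63.65 kJ/min.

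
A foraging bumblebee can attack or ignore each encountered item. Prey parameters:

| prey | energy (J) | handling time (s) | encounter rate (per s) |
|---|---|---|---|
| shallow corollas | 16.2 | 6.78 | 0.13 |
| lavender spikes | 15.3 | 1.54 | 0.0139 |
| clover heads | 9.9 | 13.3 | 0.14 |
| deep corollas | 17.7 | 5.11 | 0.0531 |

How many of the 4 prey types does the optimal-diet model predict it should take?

3

Rank by E/h (J/s): lavender spikes 9.94, deep corollas 3.46, shallow corollas 2.39, clover heads 0.744. Include each in turn until the next type's E/h falls below the running intake rate.
Rate on top 1: 0.2082. deep corollas: 3.46 > 0.2082 → include.
Rate on top 2: 0.8915. shallow corollas: 2.39 > 0.8915 → include.
Rate on top 3: 1.499. clover heads: 0.744 < 1.499 → exclude; stop.
Optimal diet: lavender spikes, deep corollas, shallow corollas — 3 of 4 types.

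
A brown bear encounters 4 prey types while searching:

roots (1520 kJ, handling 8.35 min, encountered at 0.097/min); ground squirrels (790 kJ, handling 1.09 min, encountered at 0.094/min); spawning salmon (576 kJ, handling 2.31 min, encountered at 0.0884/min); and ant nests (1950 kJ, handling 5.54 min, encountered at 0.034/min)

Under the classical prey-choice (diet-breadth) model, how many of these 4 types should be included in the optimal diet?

4

E/h in descending order: ground squirrels 725, ant nests 352, spawning salmon 249, roots 182 kJ/min. The optimal diet is the largest prefix of this list for which every included type satisfies E_i/h_i > R on the types above it.
Rate on top 1: 67.36. ant nests: 352 > 67.36 → include.
Rate on top 2: 108.9. spawning salmon: 249 > 108.9 → include.
Rate on top 3: 128.1. roots: 182 > 128.1 → include.
Optimal diet: ground squirrels, ant nests, spawning salmon, roots — 4 of 4 types.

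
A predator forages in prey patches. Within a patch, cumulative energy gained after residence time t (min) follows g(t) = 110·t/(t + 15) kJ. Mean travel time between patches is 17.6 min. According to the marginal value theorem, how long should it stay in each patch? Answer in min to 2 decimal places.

Optimal t* satisfies g'(t*) = g(t*)/(T + t*).
g'(t) = 110·15/(t + 15)². Setting 110·15/(t+15)² = 110t/[(t+15)(17.6+t)] gives 15(17.6+t) = t(t+15), so t² = 15×17.6 = 264.
t* = √264 = 16.25 min.

16.25 min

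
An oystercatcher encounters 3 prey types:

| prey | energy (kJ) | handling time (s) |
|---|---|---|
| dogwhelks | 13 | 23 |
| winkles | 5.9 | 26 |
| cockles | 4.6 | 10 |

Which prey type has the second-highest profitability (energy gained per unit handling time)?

cockles

In descending order of E/h:
dogwhelks: 13/23 = 0.565 kJ/s
cockles: 4.6/10 = 0.46 kJ/s
winkles: 5.9/26 = 0.227 kJ/s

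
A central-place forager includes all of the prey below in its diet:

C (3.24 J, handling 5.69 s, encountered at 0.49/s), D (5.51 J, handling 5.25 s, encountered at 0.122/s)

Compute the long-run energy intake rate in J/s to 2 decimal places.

0.51 J/s

R = Σλ_iE_i / (1 + Σλ_ih_i)
Numerator: 0.49×3.24 + 0.122×5.51 = 2.26
Denominator: 1 + 0.49×5.69 + 0.122×5.25 = 4.429
R = 2.26/4.429 = 0.5103 J/s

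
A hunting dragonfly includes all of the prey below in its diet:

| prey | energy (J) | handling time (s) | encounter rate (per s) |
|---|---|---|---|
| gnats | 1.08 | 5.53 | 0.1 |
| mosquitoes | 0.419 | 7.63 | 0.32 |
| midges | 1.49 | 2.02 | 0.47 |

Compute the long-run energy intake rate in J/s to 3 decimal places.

0.191 J/s

R = (0.1×1.08 + 0.32×0.419 + 0.47×1.49) / (1 + 0.1×5.53 + 0.32×7.63 + 0.47×2.02) = 0.9424/4.944 = 0.1906 J/s.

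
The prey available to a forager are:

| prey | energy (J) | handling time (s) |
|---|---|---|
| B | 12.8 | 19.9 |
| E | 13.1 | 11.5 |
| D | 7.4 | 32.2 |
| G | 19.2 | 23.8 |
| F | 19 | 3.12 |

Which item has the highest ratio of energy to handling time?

Profitability E/h (J/s): B = 12.8/19.9 = 0.643, E = 13.1/11.5 = 1.14, D = 7.4/32.2 = 0.23, G = 19.2/23.8 = 0.807, F = 19/3.12 = 6.09.
Ranked: F > E > G > B > D.

F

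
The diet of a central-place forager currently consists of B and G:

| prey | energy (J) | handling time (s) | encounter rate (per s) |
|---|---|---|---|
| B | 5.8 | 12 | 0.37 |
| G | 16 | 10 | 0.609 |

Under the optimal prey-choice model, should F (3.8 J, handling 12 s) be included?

Current rate: (0.37×5.8 + 0.609×16)/(1 + 0.37×12 + 0.609×10) = 1.031 J/s.
Profitability of F: 3.8/12 = 0.3167 J/s.
0.3167 < 1.031, so adding F would lower the average — exclude it.

No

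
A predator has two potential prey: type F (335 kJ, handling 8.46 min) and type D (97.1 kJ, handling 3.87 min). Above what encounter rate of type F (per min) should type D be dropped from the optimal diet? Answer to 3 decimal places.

Drop type D once their profitability E₂/h₂ falls below the rate achievable on type F alone: E₂/h₂ = λE₁/(1 + λh₁).
Solve for λ: λE₁h₂ = E₂(1 + λh₁) → λ(E₁h₂ − E₂h₁) = E₂ → λ = E₂/(E₁h₂ − E₂h₁).
λ = 97.1/(335×3.87 − 97.1×8.46) = 97.1/475 = 0.2044 per min.

0.204 per min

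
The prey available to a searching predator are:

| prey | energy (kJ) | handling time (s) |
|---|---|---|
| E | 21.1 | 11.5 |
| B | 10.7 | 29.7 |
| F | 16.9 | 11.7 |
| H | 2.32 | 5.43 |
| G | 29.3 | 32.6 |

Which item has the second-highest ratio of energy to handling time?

F

Profitability E/h (kJ/s): E = 21.1/11.5 = 1.83, B = 10.7/29.7 = 0.36, F = 16.9/11.7 = 1.44, H = 2.32/5.43 = 0.427, G = 29.3/32.6 = 0.899.
Ranked: E > F > G > H > B.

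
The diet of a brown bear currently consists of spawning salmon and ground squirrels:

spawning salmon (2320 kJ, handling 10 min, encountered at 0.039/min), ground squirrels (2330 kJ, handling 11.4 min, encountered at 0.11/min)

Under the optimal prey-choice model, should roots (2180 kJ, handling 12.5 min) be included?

On spawning salmon and ground squirrels alone, R = ΣλE/(1+Σλh) = 346.8/2.644 = 131.2 kJ/min.
Profitability of roots: 2180/12.5 = 174.4 kJ/min.
174.4 > 131.2, so adding roots raises the average — include it.

Yes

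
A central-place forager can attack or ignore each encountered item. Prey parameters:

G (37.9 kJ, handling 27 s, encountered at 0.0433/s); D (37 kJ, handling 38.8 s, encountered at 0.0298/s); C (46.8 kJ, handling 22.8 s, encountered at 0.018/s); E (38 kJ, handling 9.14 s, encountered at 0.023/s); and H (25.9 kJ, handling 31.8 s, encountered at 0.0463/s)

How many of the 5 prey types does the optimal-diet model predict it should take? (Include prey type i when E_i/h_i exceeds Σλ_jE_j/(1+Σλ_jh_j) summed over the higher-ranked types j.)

3

Rank by E/h (kJ/s): E 4.16, C 2.05, G 1.4, D 0.954, H 0.814. Include each in turn until the next type's E/h falls below the running intake rate.
Rate on top 1: 0.7222. C: 2.05 > 0.7222 → include.
Rate on top 2: 1.059. G: 1.4 > 1.059 → include.
Rate on top 3: 1.204. D: 0.954 < 1.204 → exclude; stop.
Optimal diet: E, C, G — 3 of 5 types.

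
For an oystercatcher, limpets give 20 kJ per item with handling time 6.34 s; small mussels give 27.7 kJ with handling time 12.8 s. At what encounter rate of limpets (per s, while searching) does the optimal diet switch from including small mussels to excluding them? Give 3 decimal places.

Drop small mussels once their profitability E₂/h₂ falls below the rate achievable on limpets alone: E₂/h₂ = λE₁/(1 + λh₁).
Solve for λ: λE₁h₂ = E₂(1 + λh₁) → λ(E₁h₂ − E₂h₁) = E₂ → λ = E₂/(E₁h₂ − E₂h₁).
λ = 27.7/(20×12.8 − 27.7×6.34) = 27.7/80.38 = 0.3446 per s.

0.345 per s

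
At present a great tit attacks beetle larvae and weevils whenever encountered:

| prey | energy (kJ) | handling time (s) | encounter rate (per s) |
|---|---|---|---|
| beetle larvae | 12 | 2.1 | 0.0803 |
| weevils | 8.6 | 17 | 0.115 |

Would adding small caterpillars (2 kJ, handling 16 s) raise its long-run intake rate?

Intake rate on the current diet: R = (0.0803×12 + 0.115×8.6) / (1 + 0.0803×2.1 + 0.115×17) = 1.953/3.124 = 0.6251 kJ/s.
Profitability of small caterpillars: 2/16 = 0.125 kJ/s.
0.125 < 0.6251, so adding small caterpillars would lower the average — exclude it.

No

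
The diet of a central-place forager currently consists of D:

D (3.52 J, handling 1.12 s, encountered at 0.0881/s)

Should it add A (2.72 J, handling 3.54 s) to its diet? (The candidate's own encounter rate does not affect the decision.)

Yes

Current rate: (0.0881×3.52)/(1 + 0.0881×1.12) = 0.2823 J/s.
A: E/h = 2.72/3.54 = 0.7684 J/s.
0.7684 > 0.2823, so adding A raises the average — include it.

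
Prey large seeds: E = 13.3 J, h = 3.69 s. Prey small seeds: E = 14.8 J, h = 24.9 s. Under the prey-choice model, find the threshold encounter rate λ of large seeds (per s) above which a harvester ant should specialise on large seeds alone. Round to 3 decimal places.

The zero-one rule: include small seeds iff E₂/h₂ > λE₁/(1+λh₁). Equality gives the switch point.
λE₁h₂ = E₂ + λE₂h₁ ⇒ λ = E₂/(E₁h₂ − E₂h₁) = 14.8/(331.2 − 54.61) = 0.05351 per s.

0.054 per s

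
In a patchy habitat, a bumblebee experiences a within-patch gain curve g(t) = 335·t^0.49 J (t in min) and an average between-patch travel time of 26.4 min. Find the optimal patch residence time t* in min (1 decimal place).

25.4 min

By the marginal value theorem, leave when the instantaneous gain rate g'(t) equals the habitat-wide average g(t)/(T + t).
g'(t) = 0.49·335·t^-0.51. Setting 0.49·335·t^-0.51 = 335·t^0.49/(26.4+t) gives 0.49(26.4+t) = t, so 0.51·t = 0.49×26.4.
t* = 0.49×26.4/0.51 = 25.36 min.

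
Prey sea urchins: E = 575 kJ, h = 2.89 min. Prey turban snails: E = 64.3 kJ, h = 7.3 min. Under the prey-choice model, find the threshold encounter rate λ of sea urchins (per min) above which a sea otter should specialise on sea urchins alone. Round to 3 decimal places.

0.016 per min

Drop turban snails once their profitability E₂/h₂ falls below the rate achievable on sea urchins alone: E₂/h₂ = λE₁/(1 + λh₁).
Solve for λ: λE₁h₂ = E₂(1 + λh₁) → λ(E₁h₂ − E₂h₁) = E₂ → λ = E₂/(E₁h₂ − E₂h₁).
λ = 64.3/(575×7.3 − 64.3×2.89) = 64.3/4012 = 0.01603 per min.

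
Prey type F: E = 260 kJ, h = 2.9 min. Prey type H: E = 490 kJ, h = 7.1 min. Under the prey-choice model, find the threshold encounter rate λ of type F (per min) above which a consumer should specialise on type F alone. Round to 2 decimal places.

1.15 per min

At the threshold, the rate on type F alone equals the profitability of type H: λ·260/(1 + λ·2.9) = 490/7.1 = 69.01.
Rearranging, λ(260 − 69.01×2.9) = 69.01, so λ = 69.01/59.86 = 1.153 per min.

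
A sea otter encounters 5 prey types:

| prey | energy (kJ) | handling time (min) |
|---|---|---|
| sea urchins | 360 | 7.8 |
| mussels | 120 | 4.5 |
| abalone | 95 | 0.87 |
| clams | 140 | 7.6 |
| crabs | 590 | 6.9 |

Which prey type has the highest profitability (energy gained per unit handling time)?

Profitability E/h (kJ/min): sea urchins = 360/7.8 = 46.2, mussels = 120/4.5 = 26.7, abalone = 95/0.87 = 109, clams = 140/7.6 = 18.4, crabs = 590/6.9 = 85.5.
Ranked: abalone > crabs > sea urchins > mussels > clams.

abalone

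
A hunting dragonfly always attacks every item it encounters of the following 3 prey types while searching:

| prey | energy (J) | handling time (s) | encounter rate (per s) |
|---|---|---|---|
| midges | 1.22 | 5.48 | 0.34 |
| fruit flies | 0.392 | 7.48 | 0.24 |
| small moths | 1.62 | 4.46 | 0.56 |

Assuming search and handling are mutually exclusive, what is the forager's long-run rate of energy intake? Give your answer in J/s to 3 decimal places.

0.198 J/s

Energy encountered per unit search time: 0.34×1.22 + 0.24×0.392 + 0.56×1.62 = 1.416 J/s.
Handling time per unit search time: 0.34×5.48 + 0.24×7.48 + 0.56×4.46 = 6.156.
Rate = 1.416/(1 + 6.156) = 0.1979 J/s.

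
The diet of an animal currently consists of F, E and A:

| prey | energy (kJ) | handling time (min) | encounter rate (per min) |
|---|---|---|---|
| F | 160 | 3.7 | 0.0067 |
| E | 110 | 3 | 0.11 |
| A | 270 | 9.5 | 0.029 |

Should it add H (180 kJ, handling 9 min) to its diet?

Yes

Current rate: (0.0067×160 + 0.11×110 + 0.029×270)/(1 + 0.0067×3.7 + 0.11×3 + 0.029×9.5) = 12.88 kJ/min.
H: E/h = 180/9 = 20 kJ/min.
20 > 12.88, so adding H raises the average — include it.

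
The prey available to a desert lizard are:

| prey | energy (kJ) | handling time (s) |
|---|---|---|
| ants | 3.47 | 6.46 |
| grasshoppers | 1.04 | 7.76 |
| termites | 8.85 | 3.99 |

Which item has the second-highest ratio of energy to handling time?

ants

Profitability E/h (kJ/s): ants = 3.47/6.46 = 0.537, grasshoppers = 1.04/7.76 = 0.134, termites = 8.85/3.99 = 2.22.
Ranked: termites > ants > grasshoppers.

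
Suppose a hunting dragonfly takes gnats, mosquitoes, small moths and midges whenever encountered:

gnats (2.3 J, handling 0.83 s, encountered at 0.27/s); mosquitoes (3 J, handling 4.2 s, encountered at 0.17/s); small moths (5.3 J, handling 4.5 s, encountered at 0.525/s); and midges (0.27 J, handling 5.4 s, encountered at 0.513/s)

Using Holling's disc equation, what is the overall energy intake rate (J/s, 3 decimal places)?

R = Σλ_iE_i / (1 + Σλ_ih_i)
Numerator: 0.27×2.3 + 0.17×3 + 0.525×5.3 + 0.513×0.27 = 4.052
Denominator: 1 + 0.27×0.83 + 0.17×4.2 + 0.525×4.5 + 0.513×5.4 = 7.071
R = 4.052/7.071 = 0.5731 J/s

0.573 J/s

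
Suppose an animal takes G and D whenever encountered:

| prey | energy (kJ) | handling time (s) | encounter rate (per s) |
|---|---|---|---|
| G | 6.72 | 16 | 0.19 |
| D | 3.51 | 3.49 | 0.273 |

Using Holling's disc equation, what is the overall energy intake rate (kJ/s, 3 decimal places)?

0.448 kJ/s

R = (0.19×6.72 + 0.273×3.51) / (1 + 0.19×16 + 0.273×3.49) = 2.235/4.993 = 0.4477 kJ/s.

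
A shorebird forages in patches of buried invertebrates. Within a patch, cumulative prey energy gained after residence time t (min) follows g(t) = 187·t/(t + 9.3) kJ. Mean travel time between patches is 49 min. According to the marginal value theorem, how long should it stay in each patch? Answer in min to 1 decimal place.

21.3 min

By the marginal value theorem, leave when the instantaneous gain rate g'(t) equals the habitat-wide average g(t)/(T + t).
g'(t) = 187·9.3/(t + 9.3)². Setting 187·9.3/(t+9.3)² = 187t/[(t+9.3)(49+t)] gives 9.3(49+t) = t(t+9.3), so t² = 9.3×49 = 455.7.
t* = √455.7 = 21.35 min.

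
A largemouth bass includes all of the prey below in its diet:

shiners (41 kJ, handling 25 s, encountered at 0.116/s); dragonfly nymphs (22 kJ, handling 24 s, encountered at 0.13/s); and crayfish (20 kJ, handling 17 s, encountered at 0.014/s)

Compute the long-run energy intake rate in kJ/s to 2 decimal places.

R = Σλ_iE_i / (1 + Σλ_ih_i)
Numerator: 0.116×41 + 0.13×22 + 0.014×20 = 7.896
Denominator: 1 + 0.116×25 + 0.13×24 + 0.014×17 = 7.258
R = 7.896/7.258 = 1.088 kJ/s

1.09 kJ/s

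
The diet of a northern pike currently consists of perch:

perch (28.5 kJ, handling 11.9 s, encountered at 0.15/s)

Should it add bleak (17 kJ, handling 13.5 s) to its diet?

No

On perch alone, R = ΣλE/(1+Σλh) = 4.275/2.785 = 1.535 kJ/s.
Profitability of bleak: 17/13.5 = 1.259 kJ/s.
1.259 < 1.535, so adding bleak would lower the average — exclude it.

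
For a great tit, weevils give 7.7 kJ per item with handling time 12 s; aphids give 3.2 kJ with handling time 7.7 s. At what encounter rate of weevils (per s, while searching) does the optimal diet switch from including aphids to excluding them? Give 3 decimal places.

The zero-one rule: include aphids iff E₂/h₂ > λE₁/(1+λh₁). Equality gives the switch point.
λE₁h₂ = E₂ + λE₂h₁ ⇒ λ = E₂/(E₁h₂ − E₂h₁) = 3.2/(59.29 − 38.4) = 0.1532 per s.

0.153 per s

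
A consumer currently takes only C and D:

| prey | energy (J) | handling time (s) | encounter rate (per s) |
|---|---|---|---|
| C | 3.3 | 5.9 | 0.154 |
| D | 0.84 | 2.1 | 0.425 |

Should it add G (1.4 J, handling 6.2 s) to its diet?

No

Intake rate on the current diet: R = (0.154×3.3 + 0.425×0.84) / (1 + 0.154×5.9 + 0.425×2.1) = 0.8652/2.801 = 0.3089 J/s.
G: E/h = 1.4/6.2 = 0.2258 J/s.
0.2258 < 0.3089, so adding G would lower the average — exclude it.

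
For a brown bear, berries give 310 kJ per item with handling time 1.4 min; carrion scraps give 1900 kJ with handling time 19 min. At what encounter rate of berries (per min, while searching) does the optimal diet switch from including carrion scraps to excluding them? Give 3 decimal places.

0.588 per min

Drop carrion scraps once their profitability E₂/h₂ falls below the rate achievable on berries alone: E₂/h₂ = λE₁/(1 + λh₁).
Solve for λ: λE₁h₂ = E₂(1 + λh₁) → λ(E₁h₂ − E₂h₁) = E₂ → λ = E₂/(E₁h₂ − E₂h₁).
λ = 1900/(310×19 − 1900×1.4) = 1900/3230 = 0.5882 per min.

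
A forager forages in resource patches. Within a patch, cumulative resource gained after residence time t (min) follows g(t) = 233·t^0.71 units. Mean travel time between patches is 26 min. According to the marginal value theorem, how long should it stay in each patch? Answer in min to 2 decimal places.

Maximise g(t)/(T+t): set derivative to zero → g'(t)(T+t) = g(t).
g'(t) = 0.71·233·t^-0.29. Setting 0.71·233·t^-0.29 = 233·t^0.71/(26+t) gives 0.71(26+t) = t, so 0.29·t = 0.71×26.
t* = 0.71×26/0.29 = 63.66 min.

63.66 min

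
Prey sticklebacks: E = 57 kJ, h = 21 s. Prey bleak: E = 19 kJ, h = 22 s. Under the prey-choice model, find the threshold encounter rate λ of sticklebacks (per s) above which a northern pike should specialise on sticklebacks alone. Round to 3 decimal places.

0.022 per s

At the threshold, the rate on sticklebacks alone equals the profitability of bleak: λ·57/(1 + λ·21) = 19/22 = 0.8636.
Rearranging, λ(57 − 0.8636×21) = 0.8636, so λ = 0.8636/38.86 = 0.02222 per s.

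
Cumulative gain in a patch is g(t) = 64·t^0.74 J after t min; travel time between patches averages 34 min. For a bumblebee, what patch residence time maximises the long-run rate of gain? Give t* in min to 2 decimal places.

By the marginal value theorem, leave when the instantaneous gain rate g'(t) equals the habitat-wide average g(t)/(T + t).
g'(t) = 0.74·64·t^-0.26. Setting 0.74·64·t^-0.26 = 64·t^0.74/(34+t) gives 0.74(34+t) = t, so 0.26·t = 0.74×34.
t* = 0.74×34/0.26 = 96.77 min.

96.77 min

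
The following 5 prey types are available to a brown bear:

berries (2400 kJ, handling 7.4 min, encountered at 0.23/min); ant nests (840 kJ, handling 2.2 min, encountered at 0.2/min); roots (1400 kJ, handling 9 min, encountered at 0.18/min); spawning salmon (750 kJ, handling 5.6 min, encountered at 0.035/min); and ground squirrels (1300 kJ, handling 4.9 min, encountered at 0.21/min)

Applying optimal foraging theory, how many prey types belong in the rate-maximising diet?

Profitabilities (E/h, kJ/min): ant nests 382, berries 324, ground squirrels 265, roots 156, spawning salmon 134. Add prey in this order while the next type's profitability exceeds the intake rate on those already taken.
Rate on top 1: 116.7. berries: 324 > 116.7 → include.
Rate on top 2: 229.2. ground squirrels: 265 > 229.2 → include.
Rate on top 3: 238.1. roots: 156 < 238.1 → exclude; stop.
Optimal diet: ant nests, berries, ground squirrels — 3 of 5 types.

3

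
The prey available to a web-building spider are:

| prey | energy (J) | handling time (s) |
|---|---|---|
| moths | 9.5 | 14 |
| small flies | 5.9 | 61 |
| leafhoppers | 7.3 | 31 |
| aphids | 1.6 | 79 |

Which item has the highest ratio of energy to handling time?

moths

Profitability E/h (J/s): moths = 9.5/14 = 0.679, small flies = 5.9/61 = 0.0967, leafhoppers = 7.3/31 = 0.235, aphids = 1.6/79 = 0.0203.
Ranked: moths > leafhoppers > small flies > aphids.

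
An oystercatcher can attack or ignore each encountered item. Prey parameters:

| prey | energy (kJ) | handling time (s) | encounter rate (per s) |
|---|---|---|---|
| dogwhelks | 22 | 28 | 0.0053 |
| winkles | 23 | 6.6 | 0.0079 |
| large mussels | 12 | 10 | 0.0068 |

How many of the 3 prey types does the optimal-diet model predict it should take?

3

Profitabilities (E/h, kJ/s): winkles 3.48, large mussels 1.2, dogwhelks 0.786. Add prey in this order while the next type's profitability exceeds the intake rate on those already taken.
Rate on top 1: 0.1727. large mussels: 1.2 > 0.1727 → include.
Rate on top 2: 0.2351. dogwhelks: 0.786 > 0.2351 → include.
Optimal diet: winkles, large mussels, dogwhelks — 3 of 3 types.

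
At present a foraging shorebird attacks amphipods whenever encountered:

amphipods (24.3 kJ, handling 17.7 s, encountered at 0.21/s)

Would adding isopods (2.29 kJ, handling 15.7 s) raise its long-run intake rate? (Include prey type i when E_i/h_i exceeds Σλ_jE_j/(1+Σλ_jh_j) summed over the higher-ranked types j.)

No

Intake rate on the current diet: R = (0.21×24.3) / (1 + 0.21×17.7) = 5.103/4.717 = 1.082 kJ/s.
Profitability of isopods: 2.29/15.7 = 0.1459 kJ/s.
Since 0.1459 < R, time spent handling isopods is better spent searching.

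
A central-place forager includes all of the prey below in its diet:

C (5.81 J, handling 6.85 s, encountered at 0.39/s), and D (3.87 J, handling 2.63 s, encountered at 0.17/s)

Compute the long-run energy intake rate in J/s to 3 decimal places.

0.710 J/s

R = (0.39×5.81 + 0.17×3.87) / (1 + 0.39×6.85 + 0.17×2.63) = 2.924/4.119 = 0.7099 J/s.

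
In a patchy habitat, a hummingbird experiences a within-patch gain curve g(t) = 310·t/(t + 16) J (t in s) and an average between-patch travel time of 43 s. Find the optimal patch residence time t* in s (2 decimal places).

26.23 s

By the marginal value theorem, leave when the instantaneous gain rate g'(t) equals the habitat-wide average g(t)/(T + t).
g'(t) = 310·16/(t + 16)². Setting 310·16/(t+16)² = 310t/[(t+16)(43+t)] gives 16(43+t) = t(t+16), so t² = 16×43 = 688.
t* = √688 = 26.23 s.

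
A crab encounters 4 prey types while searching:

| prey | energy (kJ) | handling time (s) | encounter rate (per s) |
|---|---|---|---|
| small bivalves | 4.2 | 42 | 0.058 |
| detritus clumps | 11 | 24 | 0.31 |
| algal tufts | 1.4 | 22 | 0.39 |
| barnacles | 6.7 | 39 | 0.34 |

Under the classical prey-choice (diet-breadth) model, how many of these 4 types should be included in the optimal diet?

1

E/h in descending order: detritus clumps 0.458, barnacles 0.172, small bivalves 0.1, algal tufts 0.0636 kJ/s. The optimal diet is the largest prefix of this list for which every included type satisfies E_i/h_i > R on the types above it.
Rate on top 1: 0.404. barnacles: 0.172 < 0.404 → exclude; stop.
Optimal diet: detritus clumps — 1 of 4 types.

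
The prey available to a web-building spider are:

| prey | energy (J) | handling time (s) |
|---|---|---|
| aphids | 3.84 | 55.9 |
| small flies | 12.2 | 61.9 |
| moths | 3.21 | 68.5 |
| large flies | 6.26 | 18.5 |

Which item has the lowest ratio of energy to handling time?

Profitability E/h (J/s): aphids = 3.84/55.9 = 0.0687, small flies = 12.2/61.9 = 0.197, moths = 3.21/68.5 = 0.0469, large flies = 6.26/18.5 = 0.338.
Ranked: large flies > small flies > aphids > moths.

moths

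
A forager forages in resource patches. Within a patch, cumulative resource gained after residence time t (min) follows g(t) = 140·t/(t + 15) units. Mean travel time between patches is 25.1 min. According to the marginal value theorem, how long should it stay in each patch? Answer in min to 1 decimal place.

19.4 min

By the marginal value theorem, leave when the instantaneous gain rate g'(t) equals the habitat-wide average g(t)/(T + t).
g'(t) = 140·15/(t + 15)². Setting 140·15/(t+15)² = 140t/[(t+15)(25.1+t)] gives 15(25.1+t) = t(t+15), so t² = 15×25.1 = 376.5.
t* = √376.5 = 19.4 min.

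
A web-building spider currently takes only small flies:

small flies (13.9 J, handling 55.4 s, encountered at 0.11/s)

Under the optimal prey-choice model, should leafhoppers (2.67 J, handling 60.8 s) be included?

No

Intake rate on the current diet: R = (0.11×13.9) / (1 + 0.11×55.4) = 1.529/7.094 = 0.2155 J/s.
Profitability of leafhoppers: 2.67/60.8 = 0.04391 J/s.
Since 0.04391 < R, time spent handling leafhoppers is better spent searching.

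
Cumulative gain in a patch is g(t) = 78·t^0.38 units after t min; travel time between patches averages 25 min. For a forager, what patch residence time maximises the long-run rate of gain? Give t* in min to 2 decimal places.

Optimal t* satisfies g'(t*) = g(t*)/(T + t*).
g'(t) = 0.38·78·t^-0.62. Setting 0.38·78·t^-0.62 = 78·t^0.38/(25+t) gives 0.38(25+t) = t, so 0.62·t = 0.38×25.
t* = 0.38×25/0.62 = 15.32 min.

15.32 min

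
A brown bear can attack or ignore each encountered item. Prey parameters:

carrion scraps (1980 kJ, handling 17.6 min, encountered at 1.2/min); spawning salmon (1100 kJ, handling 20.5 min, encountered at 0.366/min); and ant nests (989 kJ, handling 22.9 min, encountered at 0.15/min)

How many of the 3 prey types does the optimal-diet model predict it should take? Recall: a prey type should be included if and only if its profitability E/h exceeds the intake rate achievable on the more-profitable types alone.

Profitabilities (E/h, kJ/min): carrion scraps 112, spawning salmon 53.7, ant nests 43.2. Add prey in this order while the next type's profitability exceeds the intake rate on those already taken.
Rate on top 1: 107.4. spawning salmon: 53.7 < 107.4 → exclude; stop.
Optimal diet: carrion scraps — 1 of 3 types.

1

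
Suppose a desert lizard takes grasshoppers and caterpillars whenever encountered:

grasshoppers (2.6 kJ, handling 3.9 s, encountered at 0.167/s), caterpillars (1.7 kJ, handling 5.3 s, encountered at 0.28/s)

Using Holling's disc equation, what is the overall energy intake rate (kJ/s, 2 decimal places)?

0.29 kJ/s

R = Σλ_iE_i / (1 + Σλ_ih_i)
Numerator: 0.167×2.6 + 0.28×1.7 = 0.9102
Denominator: 1 + 0.167×3.9 + 0.28×5.3 = 3.135
R = 0.9102/3.135 = 0.2903 kJ/s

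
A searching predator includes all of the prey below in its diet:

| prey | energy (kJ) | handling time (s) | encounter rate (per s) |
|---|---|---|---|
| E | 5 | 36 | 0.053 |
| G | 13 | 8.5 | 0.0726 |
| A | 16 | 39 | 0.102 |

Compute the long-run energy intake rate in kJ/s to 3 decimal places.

R = (0.053×5 + 0.0726×13 + 0.102×16) / (1 + 0.053×36 + 0.0726×8.5 + 0.102×39) = 2.841/7.503 = 0.3786 kJ/s.

0.379 kJ/s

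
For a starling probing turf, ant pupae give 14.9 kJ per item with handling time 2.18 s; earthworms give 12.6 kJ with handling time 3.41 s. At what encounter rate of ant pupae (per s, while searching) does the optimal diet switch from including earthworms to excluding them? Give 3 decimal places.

The zero-one rule: include earthworms iff E₂/h₂ > λE₁/(1+λh₁). Equality gives the switch point.
λE₁h₂ = E₂ + λE₂h₁ ⇒ λ = E₂/(E₁h₂ − E₂h₁) = 12.6/(50.81 − 27.47) = 0.5398 per s.

0.540 per s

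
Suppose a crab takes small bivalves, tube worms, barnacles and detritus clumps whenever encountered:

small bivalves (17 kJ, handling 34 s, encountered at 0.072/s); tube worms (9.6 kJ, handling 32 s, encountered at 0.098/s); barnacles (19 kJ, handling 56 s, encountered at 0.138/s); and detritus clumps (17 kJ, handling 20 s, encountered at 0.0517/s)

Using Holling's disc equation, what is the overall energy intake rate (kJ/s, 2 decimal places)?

Energy encountered per unit search time: 0.072×17 + 0.098×9.6 + 0.138×19 + 0.0517×17 = 5.666 kJ/s.
Handling time per unit search time: 0.072×34 + 0.098×32 + 0.138×56 + 0.0517×20 = 14.35.
Rate = 5.666/(1 + 14.35) = 0.3692 kJ/s.

0.37 kJ/s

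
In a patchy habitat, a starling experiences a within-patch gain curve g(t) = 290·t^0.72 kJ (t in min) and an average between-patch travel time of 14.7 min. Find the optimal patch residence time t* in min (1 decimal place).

37.8 min

By the marginal value theorem, leave when the instantaneous gain rate g'(t) equals the habitat-wide average g(t)/(T + t).
g'(t) = 0.72·290·t^-0.28. Setting 0.72·290·t^-0.28 = 290·t^0.72/(14.7+t) gives 0.72(14.7+t) = t, so 0.28·t = 0.72×14.7.
t* = 0.72×14.7/0.28 = 37.8 min.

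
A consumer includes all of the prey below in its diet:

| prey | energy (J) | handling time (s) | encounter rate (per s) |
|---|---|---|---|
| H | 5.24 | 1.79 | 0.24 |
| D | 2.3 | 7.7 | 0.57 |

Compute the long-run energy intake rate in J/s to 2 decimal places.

R = Σλ_iE_i / (1 + Σλ_ih_i)
Numerator: 0.24×5.24 + 0.57×2.3 = 2.569
Denominator: 1 + 0.24×1.79 + 0.57×7.7 = 5.819
R = 2.569/5.819 = 0.4414 J/s

0.44 J/s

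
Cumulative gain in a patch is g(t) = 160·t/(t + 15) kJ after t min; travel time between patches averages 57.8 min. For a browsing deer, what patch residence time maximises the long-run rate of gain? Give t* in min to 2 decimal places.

Optimal t* satisfies g'(t*) = g(t*)/(T + t*).
g'(t) = 160·15/(t + 15)². Setting 160·15/(t+15)² = 160t/[(t+15)(57.8+t)] gives 15(57.8+t) = t(t+15), so t² = 15×57.8 = 867.
t* = √867 = 29.44 min.

29.44 min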